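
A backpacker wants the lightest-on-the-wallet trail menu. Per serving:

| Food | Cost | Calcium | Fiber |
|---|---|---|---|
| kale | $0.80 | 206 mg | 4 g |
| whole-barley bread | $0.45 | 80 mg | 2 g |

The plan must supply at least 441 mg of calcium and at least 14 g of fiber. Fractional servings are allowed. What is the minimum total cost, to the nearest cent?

$2.80

Two binding constraints pin down two serving amounts, so the optimal mix uses at most two foods. The candidates are each food alone (scaled to the tighter of calcium/fiber) and each pair with both constraints tight.
kale only: max(441/206, 14/4) = 3.5 servings → $2.80.
whole-barley bread only: max(441/80, 14/2) = 7 servings → $3.15.
kale + whole-barley bread: intersection lies outside the first quadrant.
The minimum over all feasible corners is $2.80.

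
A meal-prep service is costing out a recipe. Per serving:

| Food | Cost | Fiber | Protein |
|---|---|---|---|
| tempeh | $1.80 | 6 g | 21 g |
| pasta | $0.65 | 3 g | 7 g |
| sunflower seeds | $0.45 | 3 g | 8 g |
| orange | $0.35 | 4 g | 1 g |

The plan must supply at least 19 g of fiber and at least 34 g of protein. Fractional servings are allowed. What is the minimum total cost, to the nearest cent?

Two binding constraints pin down two serving amounts, so the optimal mix uses at most two foods. The candidates are each food alone (scaled to the tighter of fiber/protein) and each pair with both constraints tight.
tempeh only: max(19/6, 34/21) = 3.167 servings → $5.70.
pasta only: max(19/3, 34/7) = 6.333 servings → $4.12.
sunflower seeds only: max(19/3, 34/8) = 6.333 servings → $2.85.
orange only: max(19/4, 34/1) = 34 servings → $11.90.
tempeh + pasta: the both-tight solution has a negative serving — not a feasible corner.
tempeh + sunflower seeds: the both-tight solution has a negative serving — not a feasible corner.
tempeh + orange with both tight: 1.5 servings and 2.5 servings → $3.58.
pasta + sunflower seeds: the both-tight solution has a negative serving — not a feasible corner.
pasta + orange with both tight: 4.68 servings and 1.24 servings → $3.48.
sunflower seeds + orange with both tight: 4.034 servings and 1.724 servings → $2.42.
Cheapest feasible corner: $2.42.

$2.42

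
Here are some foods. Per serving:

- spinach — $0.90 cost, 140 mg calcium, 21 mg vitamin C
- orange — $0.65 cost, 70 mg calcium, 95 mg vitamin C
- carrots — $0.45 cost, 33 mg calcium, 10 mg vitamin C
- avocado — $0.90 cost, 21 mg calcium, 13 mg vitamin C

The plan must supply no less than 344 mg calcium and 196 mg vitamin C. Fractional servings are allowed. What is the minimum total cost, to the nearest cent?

$2.55

Two binding constraints pin down two serving amounts, so the optimal mix uses at most two foods. The candidates are each food alone (scaled to the tighter of calcium/vitamin C) and each pair with both constraints tight.
spinach only: max(344/140, 196/21) = 9.333 servings → $8.40.
orange only: max(344/70, 196/95) = 4.914 servings → $3.19.
carrots only: max(344/33, 196/10) = 19.6 servings → $8.82.
avocado only: max(344/21, 196/13) = 16.38 servings → $14.74.
spinach + orange with both tight: 1.603 servings and 1.709 servings → $2.55.
spinach + carrots: the both-tight solution has a negative serving — not a feasible corner.
spinach + avocado with both tight: 0.2582 servings and 14.66 servings → $13.43.
orange + carrots with both tight: 1.244 servings and 7.786 servings → $4.31.
orange + avocado: intersection lies outside the first quadrant.
carrots + avocado with both tight: 1.626 servings and 13.83 servings → $13.18.
Cheapest feasible corner: $2.55.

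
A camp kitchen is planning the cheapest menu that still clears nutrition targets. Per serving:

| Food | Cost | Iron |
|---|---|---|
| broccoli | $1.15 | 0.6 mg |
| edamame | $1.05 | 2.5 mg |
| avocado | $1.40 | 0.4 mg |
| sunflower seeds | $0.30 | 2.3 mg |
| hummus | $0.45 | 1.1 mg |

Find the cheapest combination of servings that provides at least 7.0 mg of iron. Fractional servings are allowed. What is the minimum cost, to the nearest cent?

$0.91

Cost per mg of iron: sunflower seeds $0.1304, hummus $0.4091, edamame $0.4200, broccoli $1.9167, avocado $3.5000.
With no serving limits, use only sunflower seeds: 7.0 mg / 2.3 mg = 3.043 servings × $0.30 = $0.91.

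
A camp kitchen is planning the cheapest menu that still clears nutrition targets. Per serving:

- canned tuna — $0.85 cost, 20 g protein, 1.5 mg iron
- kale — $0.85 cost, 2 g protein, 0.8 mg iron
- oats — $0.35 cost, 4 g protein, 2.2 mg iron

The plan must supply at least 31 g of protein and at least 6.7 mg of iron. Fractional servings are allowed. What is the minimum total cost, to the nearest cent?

$1.73

This is a tiny linear program; its minimum lies at a vertex of the feasible set. List the vertices and price them.
canned tuna only: max(31/20, 6.7/1.5) = 4.467 servings → $3.80.
kale only: max(31/2, 6.7/0.8) = 15.5 servings → $13.18.
oats only: max(31/4, 6.7/2.2) = 7.75 servings → $2.71.
canned tuna + kale with both tight: 0.8769 servings and 6.731 servings → $6.47.
canned tuna + oats with both tight: 1.089 servings and 2.303 servings → $1.73.
kale + oats with both targets exact would need a negative amount; discard.
So the least-cost plan costs $1.73.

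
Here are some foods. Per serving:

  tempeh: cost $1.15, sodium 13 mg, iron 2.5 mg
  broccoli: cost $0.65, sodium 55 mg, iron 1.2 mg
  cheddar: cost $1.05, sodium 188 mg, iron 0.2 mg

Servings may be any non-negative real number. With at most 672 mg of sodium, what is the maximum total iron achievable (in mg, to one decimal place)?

129.2 mg

Iron per mg sodium: tempeh 0.1923, broccoli 0.02182, cheddar 0.001064.
With no serving limits, spend the whole sodium allowance on tempeh: 672 mg / 13 mg × 2.5 mg = 129.2 mg.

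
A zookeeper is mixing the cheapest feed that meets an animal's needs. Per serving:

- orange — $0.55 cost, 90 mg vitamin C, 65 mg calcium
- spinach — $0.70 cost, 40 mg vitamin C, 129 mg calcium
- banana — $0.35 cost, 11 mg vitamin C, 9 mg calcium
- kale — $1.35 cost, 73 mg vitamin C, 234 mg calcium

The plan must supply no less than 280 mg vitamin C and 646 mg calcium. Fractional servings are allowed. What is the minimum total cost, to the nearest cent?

$3.73

For a min-cost LP with two ≥-constraints, a basic feasible solution has at most two positive variables.
orange only: max(280/90, 646/65) = 9.938 servings → $5.47.
spinach only: max(280/40, 646/129) = 7 servings → $4.90.
banana only: max(280/11, 646/9) = 71.78 servings → $25.12.
kale only: max(280/73, 646/234) = 3.836 servings → $5.18.
orange + spinach with both tight: 1.141 servings and 4.433 servings → $3.73.
orange + banana with both targets exact would need a negative amount; discard.
orange + kale with both tight: 1.125 servings and 2.448 servings → $3.92.
spinach + banana with both tight: 4.331 servings and 9.707 servings → $6.43.
spinach + kale: intersection lies outside the first quadrant.
banana + kale with both tight: 9.579 servings and 2.392 servings → $6.58.
So the least-cost plan costs $3.73.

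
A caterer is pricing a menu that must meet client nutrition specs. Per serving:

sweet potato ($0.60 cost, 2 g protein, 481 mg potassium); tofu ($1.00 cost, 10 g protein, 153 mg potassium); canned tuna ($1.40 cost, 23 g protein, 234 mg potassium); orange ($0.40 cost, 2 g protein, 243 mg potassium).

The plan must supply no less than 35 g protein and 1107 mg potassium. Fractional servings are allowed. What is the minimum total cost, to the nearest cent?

$2.91

Check every corner: each single food scaled to meet both minima, and each pair solved so both constraints bind.
sweet potato only: max(35/2, 1107/481) = 17.5 servings → $10.50.
tofu only: max(35/10, 1107/153) = 7.235 servings → $7.24.
canned tuna only: max(35/23, 1107/234) = 4.731 servings → $6.62.
orange only: max(35/2, 1107/243) = 17.5 servings → $7.00.
sweet potato + tofu with both tight: 1.269 servings and 3.246 servings → $4.01.
sweet potato + canned tuna with both tight: 1.63 servings and 1.38 servings → $2.91.
sweet potato + orange with both targets exact would need a negative amount; discard.
tofu + canned tuna: the both-tight solution has a negative serving — not a feasible corner.
tofu + orange with both tight: 2.962 servings and 2.691 servings → $4.04.
canned tuna + orange with both tight: 1.228 servings and 3.373 servings → $3.07.
So the least-cost plan costs $2.91.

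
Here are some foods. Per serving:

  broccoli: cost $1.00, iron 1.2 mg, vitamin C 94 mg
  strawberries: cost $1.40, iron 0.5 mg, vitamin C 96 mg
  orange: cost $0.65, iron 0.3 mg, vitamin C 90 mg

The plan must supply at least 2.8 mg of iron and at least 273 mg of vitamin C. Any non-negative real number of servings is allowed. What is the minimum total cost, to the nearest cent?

$2.66

For a min-cost LP with two ≥-constraints, a basic feasible solution has at most two positive variables.
broccoli only: max(2.8/1.2, 273/94) = 2.904 servings → $2.90.
strawberries only: max(2.8/0.5, 273/96) = 5.6 servings → $7.84.
orange only: max(2.8/0.3, 273/90) = 9.333 servings → $6.07.
broccoli + strawberries with both tight: 1.94 servings and 0.9443 servings → $3.26.
broccoli + orange with both tight: 2.132 servings and 0.807 servings → $2.66.
strawberries + orange with both targets exact would need a negative amount; discard.
The minimum over all feasible corners is $2.66.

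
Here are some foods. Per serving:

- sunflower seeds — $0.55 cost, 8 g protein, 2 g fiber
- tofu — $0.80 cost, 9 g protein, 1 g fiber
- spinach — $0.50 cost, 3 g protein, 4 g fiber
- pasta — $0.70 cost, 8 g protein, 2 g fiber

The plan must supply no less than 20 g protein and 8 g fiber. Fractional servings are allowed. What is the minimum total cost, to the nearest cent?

$1.65

This is a tiny linear program; its minimum lies at a vertex of the feasible set. List the vertices and price them.
sunflower seeds only: max(20/8, 8/2) = 4 servings → $2.20.
tofu only: max(20/9, 8/1) = 8 servings → $6.40.
spinach only: max(20/3, 8/4) = 6.667 servings → $3.33.
pasta only: max(20/8, 8/2) = 4 servings → $2.80.
sunflower seeds + tofu: the both-tight solution has a negative serving — not a feasible corner.
sunflower seeds + spinach with both tight: 2.154 servings and 0.9231 servings → $1.65.
sunflower seeds + pasta (both tight): parallel constraints — no distinct corner.
tofu + spinach with both tight: 1.697 servings and 1.576 servings → $2.15.
tofu + pasta: the both-tight solution has a negative serving — not a feasible corner.
spinach + pasta with both tight: 0.9231 servings and 2.154 servings → $1.97.
The minimum over all feasible corners is $1.65.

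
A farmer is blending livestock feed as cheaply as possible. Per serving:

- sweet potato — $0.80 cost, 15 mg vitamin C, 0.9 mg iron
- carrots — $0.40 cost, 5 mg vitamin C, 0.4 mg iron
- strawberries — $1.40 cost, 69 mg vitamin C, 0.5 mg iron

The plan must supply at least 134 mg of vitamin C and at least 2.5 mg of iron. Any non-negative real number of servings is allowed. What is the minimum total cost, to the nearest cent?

$3.68

Compare the cost at each extreme point of the feasible region.
sweet potato only: max(134/15, 2.5/0.9) = 8.933 servings → $7.15.
carrots only: max(134/5, 2.5/0.4) = 26.8 servings → $10.72.
strawberries only: max(134/69, 2.5/0.5) = 5 servings → $7.00.
sweet potato + carrots: the both-tight solution has a negative serving — not a feasible corner.
sweet potato + strawberries with both tight: 1.932 servings and 1.522 servings → $3.68.
carrots + strawberries with both tight: 4.203 servings and 1.637 servings → $3.97.
So the least-cost plan costs $3.68.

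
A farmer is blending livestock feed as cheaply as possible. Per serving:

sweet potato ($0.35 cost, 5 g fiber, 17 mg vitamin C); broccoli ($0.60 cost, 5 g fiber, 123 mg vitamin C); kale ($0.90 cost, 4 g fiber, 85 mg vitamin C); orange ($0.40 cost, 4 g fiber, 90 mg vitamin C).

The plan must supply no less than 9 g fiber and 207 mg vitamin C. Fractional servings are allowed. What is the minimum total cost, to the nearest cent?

sweet potato only: max(9/5, 207/17) = 12.18 servings → $4.26.
broccoli only: max(9/5, 207/123) = 1.8 servings → $1.08.
kale only: max(9/4, 207/85) = 2.435 servings → $2.19.
orange only: max(9/4, 207/90) = 2.3 servings → $0.92.
sweet potato + broccoli with both tight: 0.1358 servings and 1.664 servings → $1.05.
sweet potato + kale with both targets exact would need a negative amount; discard.
sweet potato + orange with both targets exact would need a negative amount; discard.
broccoli + kale with both tight: 0.9403 servings and 1.075 servings → $1.53.
broccoli + orange with both tight: 0.4286 servings and 1.714 servings → $0.94.
kale + orange: intersection lies outside the first quadrant.
The minimum over all feasible corners is $0.92.

$0.92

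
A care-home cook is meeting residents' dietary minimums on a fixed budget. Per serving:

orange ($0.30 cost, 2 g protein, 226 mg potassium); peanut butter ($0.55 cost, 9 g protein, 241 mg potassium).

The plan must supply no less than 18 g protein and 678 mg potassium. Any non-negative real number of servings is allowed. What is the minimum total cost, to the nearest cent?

$1.30

This is a tiny linear program; its minimum lies at a vertex of the feasible set. List the vertices and price them.
orange only: max(18/2, 678/226) = 9 servings → $2.70.
peanut butter only: max(18/9, 678/241) = 2.813 servings → $1.55.
orange + peanut butter with both tight: 1.137 servings and 1.747 servings → $1.30.
Cheapest feasible corner: $1.30.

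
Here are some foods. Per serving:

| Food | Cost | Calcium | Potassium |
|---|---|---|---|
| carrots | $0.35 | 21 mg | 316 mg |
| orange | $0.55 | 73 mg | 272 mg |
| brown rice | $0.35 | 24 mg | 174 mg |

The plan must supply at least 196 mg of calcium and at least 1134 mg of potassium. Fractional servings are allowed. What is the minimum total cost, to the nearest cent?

$1.80

Minimising a linear cost over {calcium ≥ 196, potassium ≥ 1134, servings ≥ 0} — the optimum is at a vertex, using one or two foods.
carrots only: max(196/21, 1134/316) = 9.333 servings → $3.27.
orange only: max(196/73, 1134/272) = 4.169 servings → $2.29.
brown rice only: max(196/24, 1134/174) = 8.167 servings → $2.86.
carrots + orange with both tight: 1.698 servings and 2.196 servings → $1.80.
carrots + brown rice with both targets exact would need a negative amount; discard.
orange + brown rice with both tight: 1.116 servings and 4.773 servings → $2.28.
The minimum over all feasible corners is $1.80.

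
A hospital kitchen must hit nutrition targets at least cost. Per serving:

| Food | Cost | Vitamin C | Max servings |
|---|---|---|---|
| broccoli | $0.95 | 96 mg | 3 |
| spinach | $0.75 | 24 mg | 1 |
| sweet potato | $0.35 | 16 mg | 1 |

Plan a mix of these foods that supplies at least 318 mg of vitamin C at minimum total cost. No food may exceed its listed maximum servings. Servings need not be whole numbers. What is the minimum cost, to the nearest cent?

Cost per mg of vitamin C: broccoli $0.0099, sweet potato $0.0219, spinach $0.0312.
Take 3 servings of broccoli: +288.0 mg vitamin C for $2.85 (total $2.85, still need 30.0 mg).
Take 1 serving of sweet potato: +16.0 mg vitamin C for $0.35 (total $3.20, still need 14.0 mg).
Take 0.5833 servings of spinach: +14.0 mg vitamin C for $0.44 (total $3.64, still need 0.0 mg).
Filling from the cheapest source first is optimal under one linear minimum: $3.64.

$3.64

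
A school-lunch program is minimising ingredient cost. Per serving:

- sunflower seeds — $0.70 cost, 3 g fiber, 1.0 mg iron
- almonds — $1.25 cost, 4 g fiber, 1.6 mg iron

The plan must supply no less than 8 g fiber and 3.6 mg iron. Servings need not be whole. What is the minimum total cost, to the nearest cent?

sunflower seeds only: max(8/3, 3.6/1.0) = 3.6 servings → $2.52.
almonds only: max(8/4, 3.6/1.6) = 2.25 servings → $2.81.
sunflower seeds + almonds: intersection lies outside the first quadrant.
The minimum over all feasible corners is $2.52.

$2.52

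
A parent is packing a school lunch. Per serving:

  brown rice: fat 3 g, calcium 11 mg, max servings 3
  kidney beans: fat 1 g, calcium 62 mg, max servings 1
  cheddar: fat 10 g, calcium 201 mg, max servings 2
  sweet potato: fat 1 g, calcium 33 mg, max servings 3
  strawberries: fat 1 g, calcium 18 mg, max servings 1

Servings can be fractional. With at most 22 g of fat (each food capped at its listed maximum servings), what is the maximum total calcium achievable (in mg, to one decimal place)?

Calcium per g fat: kidney beans 62, sweet potato 33, cheddar 20.1, strawberries 18, brown rice 3.667.
Take 1 serving of kidney beans: uses 1 g fat, +62.0 mg calcium (running total 62.0 mg).
Take 3 servings of sweet potato: uses 3 g fat, +99.0 mg calcium (running total 161.0 mg).
Take 1.8 servings of cheddar: uses 18 g fat, +361.8 mg calcium (running total 522.8 mg).
Greedy by best ratio exhausts the fat allowance optimally: 522.8 mg.

522.8 mg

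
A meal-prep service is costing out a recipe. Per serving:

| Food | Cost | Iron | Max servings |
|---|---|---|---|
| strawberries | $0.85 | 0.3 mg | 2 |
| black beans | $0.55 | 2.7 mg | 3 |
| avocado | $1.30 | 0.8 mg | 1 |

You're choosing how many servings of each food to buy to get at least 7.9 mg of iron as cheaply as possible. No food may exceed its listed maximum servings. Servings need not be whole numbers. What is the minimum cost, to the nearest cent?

Cost per mg of iron: black beans $0.2037, avocado $1.6250, strawberries $2.8333.
Take 2.926 servings of black beans: +7.9 mg iron for $1.61 (total $1.61, still need 0.0 mg).
Greedy by cheapest-per-mg is optimal for a single linear constraint, so the minimum cost is $1.61.

$1.61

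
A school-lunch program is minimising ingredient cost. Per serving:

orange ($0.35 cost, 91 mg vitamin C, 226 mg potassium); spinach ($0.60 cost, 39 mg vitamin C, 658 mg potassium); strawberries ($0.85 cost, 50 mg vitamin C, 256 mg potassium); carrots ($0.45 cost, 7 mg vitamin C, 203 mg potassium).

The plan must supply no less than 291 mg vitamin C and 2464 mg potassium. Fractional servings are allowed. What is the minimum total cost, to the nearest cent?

$2.52

The cheapest plan sits at a corner of the feasible region — with two constraints it uses at most two foods.
orange only: max(291/91, 2464/226) = 10.9 servings → $3.82.
spinach only: max(291/39, 2464/658) = 7.462 servings → $4.48.
strawberries only: max(291/50, 2464/256) = 9.625 servings → $8.18.
carrots only: max(291/7, 2464/203) = 41.57 servings → $18.71.
orange + spinach with both tight: 1.868 servings and 3.103 servings → $2.52.
orange + strawberries: the both-tight solution has a negative serving — not a feasible corner.
orange + carrots with both tight: 2.476 servings and 9.381 servings → $5.09.
spinach + strawberries with both tight: 2.125 servings and 4.162 servings → $4.81.
spinach + carrots: the both-tight solution has a negative serving — not a feasible corner.
strawberries + carrots with both tight: 5.004 servings and 5.827 servings → $6.88.
The minimum over all feasible corners is $2.52.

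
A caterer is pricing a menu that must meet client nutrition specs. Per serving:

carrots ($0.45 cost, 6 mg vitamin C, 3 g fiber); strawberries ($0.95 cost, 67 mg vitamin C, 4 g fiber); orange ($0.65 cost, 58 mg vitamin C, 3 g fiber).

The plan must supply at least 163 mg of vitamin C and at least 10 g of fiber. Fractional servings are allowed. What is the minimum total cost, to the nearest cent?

At the optimum either one food covers both requirements or two foods hit both targets exactly; no other combination can be cheaper.
carrots only: max(163/6, 10/3) = 27.17 servings → $12.22.
strawberries only: max(163/67, 10/4) = 2.5 servings → $2.38.
orange only: max(163/58, 10/3) = 3.333 servings → $2.17.
carrots + strawberries with both tight: 0.1017 servings and 2.424 servings → $2.35.
carrots + orange with both tight: 0.5833 servings and 2.75 servings → $2.05.
strawberries + orange: intersection lies outside the first quadrant.
So the least-cost plan costs $2.05.

$2.05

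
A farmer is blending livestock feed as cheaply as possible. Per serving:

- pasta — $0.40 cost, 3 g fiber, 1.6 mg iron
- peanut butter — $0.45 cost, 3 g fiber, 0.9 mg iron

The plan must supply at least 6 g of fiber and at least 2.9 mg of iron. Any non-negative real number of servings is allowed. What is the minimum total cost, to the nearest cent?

Compare the cost at each extreme point of the feasible region.
pasta only: max(6/3, 2.9/1.6) = 2 servings → $0.80.
peanut butter only: max(6/3, 2.9/0.9) = 3.222 servings → $1.45.
pasta + peanut butter with both tight: 1.571 servings and 0.4286 servings → $0.82.
So the least-cost plan costs $0.80.

$0.80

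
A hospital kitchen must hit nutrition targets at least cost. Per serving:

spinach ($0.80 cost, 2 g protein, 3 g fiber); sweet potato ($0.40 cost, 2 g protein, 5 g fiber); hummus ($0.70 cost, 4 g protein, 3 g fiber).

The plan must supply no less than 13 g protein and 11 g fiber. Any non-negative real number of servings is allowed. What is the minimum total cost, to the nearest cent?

$2.29

At the optimum either one food covers both requirements or two foods hit both targets exactly; no other combination can be cheaper.
spinach only: max(13/2, 11/3) = 6.5 servings → $5.20.
sweet potato only: max(13/2, 11/5) = 6.5 servings → $2.60.
hummus only: max(13/4, 11/3) = 3.667 servings → $2.57.
spinach + sweet potato: the both-tight solution has a negative serving — not a feasible corner.
spinach + hummus with both tight: 0.8333 servings and 2.833 servings → $2.65.
sweet potato + hummus with both tight: 0.3571 servings and 3.071 servings → $2.29.
So the least-cost plan costs $2.29.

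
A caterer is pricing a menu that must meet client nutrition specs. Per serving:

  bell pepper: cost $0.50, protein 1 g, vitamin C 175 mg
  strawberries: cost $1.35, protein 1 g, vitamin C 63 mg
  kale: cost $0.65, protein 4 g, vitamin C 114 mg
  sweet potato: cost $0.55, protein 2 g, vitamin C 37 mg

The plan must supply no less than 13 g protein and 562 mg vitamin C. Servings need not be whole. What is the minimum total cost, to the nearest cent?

bell pepper only: max(13/1, 562/175) = 13 servings → $6.50.
strawberries only: max(13/1, 562/63) = 13 servings → $17.55.
kale only: max(13/4, 562/114) = 4.93 servings → $3.20.
sweet potato only: max(13/2, 562/37) = 15.19 servings → $8.35.
bell pepper + strawberries: intersection lies outside the first quadrant.
bell pepper + kale with both tight: 1.307 servings and 2.923 servings → $2.55.
bell pepper + sweet potato with both tight: 2.054 servings and 5.473 servings → $4.04.
strawberries + kale with both tight: 5.551 servings and 1.862 servings → $8.70.
strawberries + sweet potato with both tight: 7.225 servings and 2.888 servings → $11.34.
kale + sweet potato: the both-tight solution has a negative serving — not a feasible corner.
Cheapest feasible corner: $2.55.

$2.55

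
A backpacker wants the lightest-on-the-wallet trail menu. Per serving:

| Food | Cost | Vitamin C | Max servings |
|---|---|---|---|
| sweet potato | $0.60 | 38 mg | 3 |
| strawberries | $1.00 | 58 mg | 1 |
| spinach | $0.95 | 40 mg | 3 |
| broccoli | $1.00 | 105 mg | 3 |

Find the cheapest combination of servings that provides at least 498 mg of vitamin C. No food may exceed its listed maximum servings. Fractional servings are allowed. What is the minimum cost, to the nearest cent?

$6.06

Cost per mg of vitamin C: broccoli $0.0095, sweet potato $0.0158, strawberries $0.0172, spinach $0.0238.
Take 3 servings of broccoli: +315.0 mg vitamin C for $3.00 (total $3.00, still need 183.0 mg).
Take 3 servings of sweet potato: +114.0 mg vitamin C for $1.80 (total $4.80, still need 69.0 mg).
Take 1 serving of strawberries: +58.0 mg vitamin C for $1.00 (total $5.80, still need 11.0 mg).
Take 0.275 servings of spinach: +11.0 mg vitamin C for $0.26 (total $6.06, still need 0.0 mg).
Greedy by cheapest-per-mg is optimal for a single linear constraint, so the minimum cost is $6.06.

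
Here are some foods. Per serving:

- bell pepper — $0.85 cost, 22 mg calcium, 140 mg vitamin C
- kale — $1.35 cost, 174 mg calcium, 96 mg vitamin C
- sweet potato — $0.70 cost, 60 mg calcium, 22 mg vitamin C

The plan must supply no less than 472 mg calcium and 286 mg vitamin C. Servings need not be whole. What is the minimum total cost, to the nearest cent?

With two linear requirements the optimum uses one or two foods; enumerate the corners.
bell pepper only: max(472/22, 286/140) = 21.45 servings → $18.24.
kale only: max(472/174, 286/96) = 2.979 servings → $4.02.
sweet potato only: max(472/60, 286/22) = 13 servings → $9.10.
bell pepper + kale with both tight: 0.2001 servings and 2.687 servings → $3.80.
bell pepper + sweet potato with both tight: 0.856 servings and 7.553 servings → $6.01.
kale + sweet potato with both targets exact would need a negative amount; discard.
The minimum over all feasible corners is $3.80.

$3.80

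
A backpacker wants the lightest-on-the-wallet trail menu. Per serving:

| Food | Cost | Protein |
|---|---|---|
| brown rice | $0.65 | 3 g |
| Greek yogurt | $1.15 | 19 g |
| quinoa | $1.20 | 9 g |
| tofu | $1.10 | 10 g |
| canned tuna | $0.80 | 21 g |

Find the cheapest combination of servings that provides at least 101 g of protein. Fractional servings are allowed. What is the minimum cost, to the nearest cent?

$3.85

Cost per g of protein: canned tuna $0.0381, Greek yogurt $0.0605, tofu $0.1100, quinoa $0.1333, brown rice $0.2167.
With no serving limits, use only canned tuna: 101 g / 21 g = 4.81 servings × $0.80 = $3.85.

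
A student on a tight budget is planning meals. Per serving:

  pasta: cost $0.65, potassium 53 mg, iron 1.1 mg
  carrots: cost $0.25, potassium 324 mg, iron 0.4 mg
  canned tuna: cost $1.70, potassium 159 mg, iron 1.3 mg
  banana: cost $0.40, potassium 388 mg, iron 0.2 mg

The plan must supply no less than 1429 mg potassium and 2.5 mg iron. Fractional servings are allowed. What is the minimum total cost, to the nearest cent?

pasta only: max(1429/53, 2.5/1.1) = 26.96 servings → $17.53.
carrots only: max(1429/324, 2.5/0.4) = 6.25 servings → $1.56.
canned tuna only: max(1429/159, 2.5/1.3) = 8.987 servings → $15.28.
banana only: max(1429/388, 2.5/0.2) = 12.5 servings → $5.00.
pasta + carrots with both tight: 0.7112 servings and 4.294 servings → $1.54.
pasta + canned tuna with both targets exact would need a negative amount; discard.
pasta + banana with both tight: 1.644 servings and 3.458 servings → $2.45.
carrots + canned tuna with both tight: 4.083 servings and 0.6667 servings → $2.15.
carrots + banana with both targets exact would need a negative amount; discard.
canned tuna + banana with both tight: 1.448 servings and 3.09 servings → $3.70.
The minimum over all feasible corners is $1.54.

$1.54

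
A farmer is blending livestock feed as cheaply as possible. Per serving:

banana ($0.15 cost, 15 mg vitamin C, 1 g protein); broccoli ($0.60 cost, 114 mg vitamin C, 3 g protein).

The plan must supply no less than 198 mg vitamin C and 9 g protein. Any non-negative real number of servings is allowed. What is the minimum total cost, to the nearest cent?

$1.49

With two linear requirements the optimum uses one or two foods; enumerate the corners.
banana only: max(198/15, 9/1) = 13.2 servings → $1.98.
broccoli only: max(198/114, 9/3) = 3 servings → $1.80.
banana + broccoli with both tight: 6.261 servings and 0.913 servings → $1.49.
The minimum over all feasible corners is $1.49.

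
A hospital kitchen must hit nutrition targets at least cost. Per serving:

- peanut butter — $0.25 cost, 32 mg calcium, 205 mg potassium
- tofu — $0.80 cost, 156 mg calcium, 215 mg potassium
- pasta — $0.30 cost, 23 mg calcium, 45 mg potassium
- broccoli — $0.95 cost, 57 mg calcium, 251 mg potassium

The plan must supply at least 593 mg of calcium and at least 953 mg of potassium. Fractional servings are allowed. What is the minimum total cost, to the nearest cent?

Minimising a linear cost over {calcium ≥ 593, potassium ≥ 953, servings ≥ 0} — the optimum is at a vertex, using one or two foods.
peanut butter only: max(593/32, 953/205) = 18.53 servings → $4.63.
tofu only: max(593/156, 953/215) = 4.433 servings → $3.55.
pasta only: max(593/23, 953/45) = 25.78 servings → $7.73.
broccoli only: max(593/57, 953/251) = 10.4 servings → $9.88.
peanut butter + tofu with both tight: 0.8435 servings and 3.628 servings → $3.11.
peanut butter + pasta: intersection lies outside the first quadrant.
peanut butter + broccoli: the both-tight solution has a negative serving — not a feasible corner.
tofu + pasta with both tight: 2.297 servings and 10.2 servings → $4.90.
tofu + broccoli with both tight: 3.514 servings and 0.7871 servings → $3.56.
pasta + broccoli: intersection lies outside the first quadrant.
Cheapest feasible corner: $3.11.

$3.11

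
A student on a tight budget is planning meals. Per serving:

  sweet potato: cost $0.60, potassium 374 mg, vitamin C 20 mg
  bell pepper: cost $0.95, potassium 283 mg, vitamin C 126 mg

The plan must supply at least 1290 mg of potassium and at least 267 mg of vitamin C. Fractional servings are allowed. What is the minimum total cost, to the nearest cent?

$2.96

sweet potato only: max(1290/374, 267/20) = 13.35 servings → $8.01.
bell pepper only: max(1290/283, 267/126) = 4.558 servings → $4.33.
sweet potato + bell pepper with both tight: 2.098 servings and 1.786 servings → $2.96.
The minimum over all feasible corners is $2.96.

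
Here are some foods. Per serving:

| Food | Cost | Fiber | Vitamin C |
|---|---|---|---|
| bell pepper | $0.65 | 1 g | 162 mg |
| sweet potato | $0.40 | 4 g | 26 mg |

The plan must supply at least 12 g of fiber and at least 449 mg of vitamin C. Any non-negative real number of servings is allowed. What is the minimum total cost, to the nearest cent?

$2.51

The cheapest plan sits at a corner of the feasible region — with two constraints it uses at most two foods.
bell pepper only: max(12/1, 449/162) = 12 servings → $7.80.
sweet potato only: max(12/4, 449/26) = 17.27 servings → $6.91.
bell pepper + sweet potato with both tight: 2.386 servings and 2.404 servings → $2.51.
So the least-cost plan costs $2.51.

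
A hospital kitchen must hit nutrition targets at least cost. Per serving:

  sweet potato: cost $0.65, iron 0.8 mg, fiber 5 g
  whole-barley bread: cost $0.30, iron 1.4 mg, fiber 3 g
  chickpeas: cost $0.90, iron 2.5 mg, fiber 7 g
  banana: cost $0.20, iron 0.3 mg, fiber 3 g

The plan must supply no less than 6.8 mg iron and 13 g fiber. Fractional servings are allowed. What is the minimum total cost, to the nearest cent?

$1.46

Check every corner: each single food scaled to meet both minima, and each pair solved so both constraints bind.
sweet potato only: max(6.8/0.8, 13/5) = 8.5 servings → $5.53.
whole-barley bread only: max(6.8/1.4, 13/3) = 4.857 servings → $1.46.
chickpeas only: max(6.8/2.5, 13/7) = 2.72 servings → $2.45.
banana only: max(6.8/0.3, 13/3) = 22.67 servings → $4.53.
sweet potato + whole-barley bread: intersection lies outside the first quadrant.
sweet potato + chickpeas: intersection lies outside the first quadrant.
sweet potato + banana: intersection lies outside the first quadrant.
whole-barley bread + chickpeas: the both-tight solution has a negative serving — not a feasible corner.
whole-barley bread + banana with both targets exact would need a negative amount; discard.
chickpeas + banana with both targets exact would need a negative amount; discard.
The minimum over all feasible corners is $1.46.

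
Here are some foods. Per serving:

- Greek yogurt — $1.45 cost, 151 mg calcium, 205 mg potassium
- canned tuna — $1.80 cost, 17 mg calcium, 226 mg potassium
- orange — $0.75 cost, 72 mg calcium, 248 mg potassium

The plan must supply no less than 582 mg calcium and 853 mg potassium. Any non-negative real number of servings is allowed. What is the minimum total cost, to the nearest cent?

$5.61

With two linear requirements the optimum uses one or two foods; enumerate the corners.
Greek yogurt only: max(582/151, 853/205) = 4.161 servings → $6.03.
canned tuna only: max(582/17, 853/226) = 34.24 servings → $61.62.
orange only: max(582/72, 853/248) = 8.083 servings → $6.06.
Greek yogurt + canned tuna with both tight: 3.819 servings and 0.3098 servings → $6.10.
Greek yogurt + orange with both tight: 3.655 servings and 0.4184 servings → $5.61.
canned tuna + orange with both targets exact would need a negative amount; discard.
Cheapest feasible corner: $5.61.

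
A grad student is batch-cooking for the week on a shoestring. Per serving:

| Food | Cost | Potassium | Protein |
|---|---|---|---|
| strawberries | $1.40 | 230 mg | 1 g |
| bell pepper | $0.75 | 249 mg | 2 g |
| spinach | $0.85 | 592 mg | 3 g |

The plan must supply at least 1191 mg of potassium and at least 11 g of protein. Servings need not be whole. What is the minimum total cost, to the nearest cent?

strawberries only: max(1191/230, 11/1) = 11 servings → $15.40.
bell pepper only: max(1191/249, 11/2) = 5.5 servings → $4.12.
spinach only: max(1191/592, 11/3) = 3.667 servings → $3.12.
strawberries + bell pepper: intersection lies outside the first quadrant.
strawberries + spinach with both targets exact would need a negative amount; discard.
bell pepper + spinach: intersection lies outside the first quadrant.
So the least-cost plan costs $3.12.

$3.12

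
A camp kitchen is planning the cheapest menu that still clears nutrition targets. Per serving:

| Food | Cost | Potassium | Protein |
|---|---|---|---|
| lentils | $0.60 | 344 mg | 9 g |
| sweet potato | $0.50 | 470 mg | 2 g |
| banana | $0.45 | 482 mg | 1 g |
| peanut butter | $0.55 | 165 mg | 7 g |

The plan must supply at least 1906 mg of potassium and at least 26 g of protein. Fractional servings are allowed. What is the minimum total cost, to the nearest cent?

lentils only: max(1906/344, 26/9) = 5.541 servings → $3.32.
sweet potato only: max(1906/470, 26/2) = 13 servings → $6.50.
banana only: max(1906/482, 26/1) = 26 servings → $11.70.
peanut butter only: max(1906/165, 26/7) = 11.55 servings → $6.35.
lentils + sweet potato with both tight: 2.374 servings and 2.318 servings → $2.58.
lentils + banana with both tight: 2.66 servings and 2.056 servings → $2.52.
lentils + peanut butter: intersection lies outside the first quadrant.
sweet potato + banana: the both-tight solution has a negative serving — not a feasible corner.
sweet potato + peanut butter with both tight: 3.058 servings and 2.841 servings → $3.09.
banana + peanut butter with both tight: 2.821 servings and 3.311 servings → $3.09.
The minimum over all feasible corners is $2.52.

$2.52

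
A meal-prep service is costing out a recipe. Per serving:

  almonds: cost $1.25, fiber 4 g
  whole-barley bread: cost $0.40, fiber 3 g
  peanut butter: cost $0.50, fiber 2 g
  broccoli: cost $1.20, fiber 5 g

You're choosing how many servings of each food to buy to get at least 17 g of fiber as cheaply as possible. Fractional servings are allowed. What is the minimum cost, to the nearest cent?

$2.27

Cost per g of fiber: whole-barley bread $0.1333, broccoli $0.2400, peanut butter $0.2500, almonds $0.3125.
With no serving limits, use only whole-barley bread: 17 g / 3 g = 5.667 servings × $0.40 = $2.27.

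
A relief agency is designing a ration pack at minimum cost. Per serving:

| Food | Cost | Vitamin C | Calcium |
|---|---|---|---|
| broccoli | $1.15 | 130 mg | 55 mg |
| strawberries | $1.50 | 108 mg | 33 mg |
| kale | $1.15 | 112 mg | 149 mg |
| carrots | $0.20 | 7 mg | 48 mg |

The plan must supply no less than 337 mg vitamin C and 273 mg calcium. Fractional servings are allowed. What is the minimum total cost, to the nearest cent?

A basic optimal solution has at most two foods positive. Try each food alone and each pair with both targets met exactly.
broccoli only: max(337/130, 273/55) = 4.964 servings → $5.71.
strawberries only: max(337/108, 273/33) = 8.273 servings → $12.41.
kale only: max(337/112, 273/149) = 3.009 servings → $3.46.
carrots only: max(337/7, 273/48) = 48.14 servings → $9.63.
broccoli + strawberries with both targets exact would need a negative amount; discard.
broccoli + kale with both tight: 1.487 servings and 1.283 servings → $3.19.
broccoli + carrots with both tight: 2.436 servings and 2.896 servings → $3.38.
strawberries + kale with both tight: 1.584 servings and 1.481 servings → $4.08.
strawberries + carrots with both tight: 2.88 servings and 3.707 servings → $5.06.
kale + carrots with both targets exact would need a negative amount; discard.
So the least-cost plan costs $3.19.

$3.19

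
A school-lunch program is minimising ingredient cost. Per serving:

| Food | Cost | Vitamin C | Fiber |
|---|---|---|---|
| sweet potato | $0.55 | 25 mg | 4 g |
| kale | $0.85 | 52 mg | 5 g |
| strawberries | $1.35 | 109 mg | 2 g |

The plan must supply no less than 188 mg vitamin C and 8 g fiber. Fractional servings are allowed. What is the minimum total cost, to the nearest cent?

$2.56

sweet potato only: max(188/25, 8/4) = 7.52 servings → $4.14.
kale only: max(188/52, 8/5) = 3.615 servings → $3.07.
strawberries only: max(188/109, 8/2) = 4 servings → $5.40.
sweet potato + kale with both targets exact would need a negative amount; discard.
sweet potato + strawberries with both tight: 1.285 servings and 1.43 servings → $2.64.
kale + strawberries with both tight: 1.125 servings and 1.188 servings → $2.56.
Cheapest feasible corner: $2.56.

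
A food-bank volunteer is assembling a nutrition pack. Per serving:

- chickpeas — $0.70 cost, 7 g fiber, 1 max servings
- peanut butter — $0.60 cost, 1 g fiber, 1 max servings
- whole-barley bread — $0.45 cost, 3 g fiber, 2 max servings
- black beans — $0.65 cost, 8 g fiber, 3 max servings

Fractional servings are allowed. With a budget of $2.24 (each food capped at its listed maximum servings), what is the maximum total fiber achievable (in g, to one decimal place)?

26.9 g

Fiber per dollar: black beans 12.31, chickpeas 10, whole-barley bread 6.667, peanut butter 1.667.
Take 3 servings of black beans: spends $1.95, +24.0 g fiber (running total 24.0 g).
Take 0.4143 servings of chickpeas: spends $0.29, +2.9 g fiber (running total 26.9 g).
Greedy by best ratio exhausts the cost allowance optimally: 26.9 g.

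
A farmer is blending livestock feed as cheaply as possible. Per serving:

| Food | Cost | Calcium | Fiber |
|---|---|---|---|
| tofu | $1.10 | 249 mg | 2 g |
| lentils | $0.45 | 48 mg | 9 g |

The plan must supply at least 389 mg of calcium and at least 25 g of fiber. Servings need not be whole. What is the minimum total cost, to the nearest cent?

$2.32

Check every corner: each single food scaled to meet both minima, and each pair solved so both constraints bind.
tofu only: max(389/249, 25/2) = 12.5 servings → $13.75.
lentils only: max(389/48, 25/9) = 8.104 servings → $3.65.
tofu + lentils with both tight: 1.073 servings and 2.539 servings → $2.32.
So the least-cost plan costs $2.32.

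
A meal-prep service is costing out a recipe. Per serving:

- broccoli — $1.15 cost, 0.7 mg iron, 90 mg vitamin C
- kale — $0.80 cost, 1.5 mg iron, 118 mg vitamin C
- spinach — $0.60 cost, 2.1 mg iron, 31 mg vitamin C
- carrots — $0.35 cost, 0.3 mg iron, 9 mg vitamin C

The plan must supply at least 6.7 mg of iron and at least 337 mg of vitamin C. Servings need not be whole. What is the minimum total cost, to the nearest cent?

$2.84

Minimising a linear cost over {iron ≥ 6.7, vitamin C ≥ 337, servings ≥ 0} — the optimum is at a vertex, using one or two foods.
broccoli only: max(6.7/0.7, 337/90) = 9.571 servings → $11.01.
kale only: max(6.7/1.5, 337/118) = 4.467 servings → $3.57.
spinach only: max(6.7/2.1, 337/31) = 10.87 servings → $6.52.
carrots only: max(6.7/0.3, 337/9) = 37.44 servings → $13.11.
broccoli + kale: intersection lies outside the first quadrant.
broccoli + spinach with both tight: 2.989 servings and 2.194 servings → $4.75.
broccoli + carrots with both tight: 1.971 servings and 17.73 servings → $8.47.
kale + spinach with both tight: 2.484 servings and 1.416 servings → $2.84.
kale + carrots with both tight: 1.863 servings and 13.02 servings → $6.05.
spinach + carrots: the both-tight solution has a negative serving — not a feasible corner.
Cheapest feasible corner: $2.84.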